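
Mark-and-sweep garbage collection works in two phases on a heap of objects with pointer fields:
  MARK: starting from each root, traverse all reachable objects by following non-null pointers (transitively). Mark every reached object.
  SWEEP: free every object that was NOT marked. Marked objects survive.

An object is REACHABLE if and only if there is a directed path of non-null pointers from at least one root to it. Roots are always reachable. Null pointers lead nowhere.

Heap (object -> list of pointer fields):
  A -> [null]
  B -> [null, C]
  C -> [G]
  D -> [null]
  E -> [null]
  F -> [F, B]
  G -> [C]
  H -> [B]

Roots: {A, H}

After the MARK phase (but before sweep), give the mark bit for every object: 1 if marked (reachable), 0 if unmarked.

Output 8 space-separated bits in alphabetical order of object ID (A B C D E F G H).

Answer: 1 1 1 0 0 0 1 1

Derivation:
Roots: A H
Mark A: refs=null, marked=A
Mark H: refs=B, marked=A H
Mark B: refs=null C, marked=A B H
Mark C: refs=G, marked=A B C H
Mark G: refs=C, marked=A B C G H
Unmarked (collected): D E F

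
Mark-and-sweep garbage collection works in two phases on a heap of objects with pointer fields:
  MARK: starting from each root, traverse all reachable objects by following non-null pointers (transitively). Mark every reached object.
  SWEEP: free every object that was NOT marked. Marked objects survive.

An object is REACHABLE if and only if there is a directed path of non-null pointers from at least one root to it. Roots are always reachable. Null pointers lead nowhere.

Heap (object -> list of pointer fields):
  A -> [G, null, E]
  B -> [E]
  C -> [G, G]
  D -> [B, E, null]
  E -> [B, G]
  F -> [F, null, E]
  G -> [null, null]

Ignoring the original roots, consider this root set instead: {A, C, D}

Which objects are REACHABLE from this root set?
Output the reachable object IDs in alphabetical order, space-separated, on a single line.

Roots: A C D
Mark A: refs=G null E, marked=A
Mark C: refs=G G, marked=A C
Mark D: refs=B E null, marked=A C D
Mark G: refs=null null, marked=A C D G
Mark E: refs=B G, marked=A C D E G
Mark B: refs=E, marked=A B C D E G
Unmarked (collected): F

Answer: A B C D E G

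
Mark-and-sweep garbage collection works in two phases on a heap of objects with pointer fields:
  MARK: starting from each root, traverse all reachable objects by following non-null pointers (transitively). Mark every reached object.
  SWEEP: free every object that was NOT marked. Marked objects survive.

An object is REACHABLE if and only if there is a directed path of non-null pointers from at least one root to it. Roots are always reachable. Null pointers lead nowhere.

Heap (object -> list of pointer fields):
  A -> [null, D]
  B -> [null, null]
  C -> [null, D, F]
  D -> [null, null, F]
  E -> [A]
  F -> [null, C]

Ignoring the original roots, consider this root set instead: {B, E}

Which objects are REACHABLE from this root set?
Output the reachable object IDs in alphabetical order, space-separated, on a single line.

Roots: B E
Mark B: refs=null null, marked=B
Mark E: refs=A, marked=B E
Mark A: refs=null D, marked=A B E
Mark D: refs=null null F, marked=A B D E
Mark F: refs=null C, marked=A B D E F
Mark C: refs=null D F, marked=A B C D E F
Unmarked (collected): (none)

Answer: A B C D E F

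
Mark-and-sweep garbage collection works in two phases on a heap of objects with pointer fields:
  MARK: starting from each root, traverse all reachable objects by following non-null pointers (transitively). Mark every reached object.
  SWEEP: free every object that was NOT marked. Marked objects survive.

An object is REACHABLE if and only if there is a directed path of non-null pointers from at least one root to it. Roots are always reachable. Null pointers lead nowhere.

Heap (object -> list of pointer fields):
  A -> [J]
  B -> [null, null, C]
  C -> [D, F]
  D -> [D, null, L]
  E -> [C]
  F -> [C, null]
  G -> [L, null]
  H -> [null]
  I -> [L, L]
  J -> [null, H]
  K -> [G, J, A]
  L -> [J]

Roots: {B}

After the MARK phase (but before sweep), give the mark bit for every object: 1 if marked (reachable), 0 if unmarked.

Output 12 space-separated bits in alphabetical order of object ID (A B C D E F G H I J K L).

Roots: B
Mark B: refs=null null C, marked=B
Mark C: refs=D F, marked=B C
Mark D: refs=D null L, marked=B C D
Mark F: refs=C null, marked=B C D F
Mark L: refs=J, marked=B C D F L
Mark J: refs=null H, marked=B C D F J L
Mark H: refs=null, marked=B C D F H J L
Unmarked (collected): A E G I K

Answer: 0 1 1 1 0 1 0 1 0 1 0 1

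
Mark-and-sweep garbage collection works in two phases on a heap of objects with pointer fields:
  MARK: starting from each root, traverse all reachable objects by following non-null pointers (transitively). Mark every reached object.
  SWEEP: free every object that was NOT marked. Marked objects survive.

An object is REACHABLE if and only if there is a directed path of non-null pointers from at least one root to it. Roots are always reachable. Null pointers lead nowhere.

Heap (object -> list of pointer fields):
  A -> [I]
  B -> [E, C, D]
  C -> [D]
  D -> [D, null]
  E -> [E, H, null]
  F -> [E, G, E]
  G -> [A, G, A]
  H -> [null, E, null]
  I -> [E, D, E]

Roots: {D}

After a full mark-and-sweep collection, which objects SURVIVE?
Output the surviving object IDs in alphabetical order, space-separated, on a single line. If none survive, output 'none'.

Answer: D

Derivation:
Roots: D
Mark D: refs=D null, marked=D
Unmarked (collected): A B C E F G H I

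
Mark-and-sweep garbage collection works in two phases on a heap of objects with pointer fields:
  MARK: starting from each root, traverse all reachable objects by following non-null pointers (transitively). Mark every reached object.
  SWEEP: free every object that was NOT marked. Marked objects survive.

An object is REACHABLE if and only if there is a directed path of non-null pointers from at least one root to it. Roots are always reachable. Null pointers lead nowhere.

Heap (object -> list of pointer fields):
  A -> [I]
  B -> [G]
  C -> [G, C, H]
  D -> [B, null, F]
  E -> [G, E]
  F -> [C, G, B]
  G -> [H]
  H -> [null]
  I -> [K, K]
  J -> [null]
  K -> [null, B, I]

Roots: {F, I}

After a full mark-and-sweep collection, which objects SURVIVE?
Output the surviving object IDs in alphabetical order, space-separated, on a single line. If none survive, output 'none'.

Answer: B C F G H I K

Derivation:
Roots: F I
Mark F: refs=C G B, marked=F
Mark I: refs=K K, marked=F I
Mark C: refs=G C H, marked=C F I
Mark G: refs=H, marked=C F G I
Mark B: refs=G, marked=B C F G I
Mark K: refs=null B I, marked=B C F G I K
Mark H: refs=null, marked=B C F G H I K
Unmarked (collected): A D E J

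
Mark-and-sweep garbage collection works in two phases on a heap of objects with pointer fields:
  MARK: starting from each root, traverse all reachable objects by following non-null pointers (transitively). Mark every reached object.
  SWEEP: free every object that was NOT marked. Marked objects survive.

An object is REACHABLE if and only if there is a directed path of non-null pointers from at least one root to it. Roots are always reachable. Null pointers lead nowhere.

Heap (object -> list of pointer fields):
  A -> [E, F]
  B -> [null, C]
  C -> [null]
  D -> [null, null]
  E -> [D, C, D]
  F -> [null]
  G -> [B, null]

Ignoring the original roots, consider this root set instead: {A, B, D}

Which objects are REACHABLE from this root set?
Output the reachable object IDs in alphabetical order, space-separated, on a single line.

Roots: A B D
Mark A: refs=E F, marked=A
Mark B: refs=null C, marked=A B
Mark D: refs=null null, marked=A B D
Mark E: refs=D C D, marked=A B D E
Mark F: refs=null, marked=A B D E F
Mark C: refs=null, marked=A B C D E F
Unmarked (collected): G

Answer: A B C D E F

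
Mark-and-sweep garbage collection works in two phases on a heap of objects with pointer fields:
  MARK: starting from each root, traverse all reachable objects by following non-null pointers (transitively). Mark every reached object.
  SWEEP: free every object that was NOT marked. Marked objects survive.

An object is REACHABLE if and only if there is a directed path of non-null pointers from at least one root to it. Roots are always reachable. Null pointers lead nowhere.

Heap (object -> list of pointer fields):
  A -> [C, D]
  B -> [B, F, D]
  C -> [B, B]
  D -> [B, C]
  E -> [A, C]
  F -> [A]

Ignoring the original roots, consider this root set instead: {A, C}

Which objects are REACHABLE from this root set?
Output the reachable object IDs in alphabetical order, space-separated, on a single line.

Answer: A B C D F

Derivation:
Roots: A C
Mark A: refs=C D, marked=A
Mark C: refs=B B, marked=A C
Mark D: refs=B C, marked=A C D
Mark B: refs=B F D, marked=A B C D
Mark F: refs=A, marked=A B C D F
Unmarked (collected): E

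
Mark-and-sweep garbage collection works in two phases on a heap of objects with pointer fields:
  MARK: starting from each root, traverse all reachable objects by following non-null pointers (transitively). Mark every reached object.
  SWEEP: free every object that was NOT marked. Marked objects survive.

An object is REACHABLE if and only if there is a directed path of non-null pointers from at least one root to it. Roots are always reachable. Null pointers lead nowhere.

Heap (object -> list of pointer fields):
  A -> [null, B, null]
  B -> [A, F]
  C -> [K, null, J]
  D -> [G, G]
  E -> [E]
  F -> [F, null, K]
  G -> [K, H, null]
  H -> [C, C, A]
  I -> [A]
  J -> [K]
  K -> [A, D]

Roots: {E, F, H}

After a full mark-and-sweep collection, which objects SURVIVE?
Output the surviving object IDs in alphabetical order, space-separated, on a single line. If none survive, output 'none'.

Roots: E F H
Mark E: refs=E, marked=E
Mark F: refs=F null K, marked=E F
Mark H: refs=C C A, marked=E F H
Mark K: refs=A D, marked=E F H K
Mark C: refs=K null J, marked=C E F H K
Mark A: refs=null B null, marked=A C E F H K
Mark D: refs=G G, marked=A C D E F H K
Mark J: refs=K, marked=A C D E F H J K
Mark B: refs=A F, marked=A B C D E F H J K
Mark G: refs=K H null, marked=A B C D E F G H J K
Unmarked (collected): I

Answer: A B C D E F G H J K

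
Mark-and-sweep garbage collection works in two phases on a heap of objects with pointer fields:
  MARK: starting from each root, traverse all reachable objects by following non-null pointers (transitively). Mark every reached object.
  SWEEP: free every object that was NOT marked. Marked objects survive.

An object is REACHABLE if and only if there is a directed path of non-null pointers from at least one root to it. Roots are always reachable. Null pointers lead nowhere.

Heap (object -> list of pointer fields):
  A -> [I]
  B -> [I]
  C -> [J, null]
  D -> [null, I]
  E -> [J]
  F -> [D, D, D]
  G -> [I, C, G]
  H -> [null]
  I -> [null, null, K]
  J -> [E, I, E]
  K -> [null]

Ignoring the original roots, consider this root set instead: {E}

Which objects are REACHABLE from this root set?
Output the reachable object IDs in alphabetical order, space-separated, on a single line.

Roots: E
Mark E: refs=J, marked=E
Mark J: refs=E I E, marked=E J
Mark I: refs=null null K, marked=E I J
Mark K: refs=null, marked=E I J K
Unmarked (collected): A B C D F G H

Answer: E I J K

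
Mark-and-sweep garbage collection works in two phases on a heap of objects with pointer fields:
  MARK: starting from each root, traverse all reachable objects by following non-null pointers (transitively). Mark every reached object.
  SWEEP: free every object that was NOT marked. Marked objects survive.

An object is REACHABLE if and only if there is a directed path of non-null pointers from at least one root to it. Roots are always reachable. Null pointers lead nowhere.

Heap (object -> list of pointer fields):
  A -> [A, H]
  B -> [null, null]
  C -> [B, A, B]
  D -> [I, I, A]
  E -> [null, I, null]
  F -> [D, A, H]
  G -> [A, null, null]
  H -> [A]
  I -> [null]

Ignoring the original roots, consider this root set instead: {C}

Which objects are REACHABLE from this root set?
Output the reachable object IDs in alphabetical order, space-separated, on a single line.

Roots: C
Mark C: refs=B A B, marked=C
Mark B: refs=null null, marked=B C
Mark A: refs=A H, marked=A B C
Mark H: refs=A, marked=A B C H
Unmarked (collected): D E F G I

Answer: A B C H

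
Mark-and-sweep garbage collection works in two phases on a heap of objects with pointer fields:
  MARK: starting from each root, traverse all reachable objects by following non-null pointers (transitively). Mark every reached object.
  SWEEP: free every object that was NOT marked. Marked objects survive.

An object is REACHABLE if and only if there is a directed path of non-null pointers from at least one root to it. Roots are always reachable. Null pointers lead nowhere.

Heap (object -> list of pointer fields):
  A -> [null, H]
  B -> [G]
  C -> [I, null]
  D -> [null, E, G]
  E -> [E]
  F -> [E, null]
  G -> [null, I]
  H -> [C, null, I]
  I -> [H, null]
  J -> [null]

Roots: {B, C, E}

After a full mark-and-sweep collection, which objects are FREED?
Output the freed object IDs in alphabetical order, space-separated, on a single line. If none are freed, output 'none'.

Answer: A D F J

Derivation:
Roots: B C E
Mark B: refs=G, marked=B
Mark C: refs=I null, marked=B C
Mark E: refs=E, marked=B C E
Mark G: refs=null I, marked=B C E G
Mark I: refs=H null, marked=B C E G I
Mark H: refs=C null I, marked=B C E G H I
Unmarked (collected): A D F J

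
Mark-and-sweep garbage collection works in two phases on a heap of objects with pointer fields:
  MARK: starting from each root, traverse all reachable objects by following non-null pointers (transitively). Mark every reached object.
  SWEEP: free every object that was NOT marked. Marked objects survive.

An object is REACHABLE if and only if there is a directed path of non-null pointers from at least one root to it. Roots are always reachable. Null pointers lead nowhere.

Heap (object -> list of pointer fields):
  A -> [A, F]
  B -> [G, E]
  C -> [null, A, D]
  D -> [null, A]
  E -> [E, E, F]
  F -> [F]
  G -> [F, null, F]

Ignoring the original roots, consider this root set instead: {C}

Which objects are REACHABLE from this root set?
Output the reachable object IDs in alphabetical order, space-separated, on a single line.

Answer: A C D F

Derivation:
Roots: C
Mark C: refs=null A D, marked=C
Mark A: refs=A F, marked=A C
Mark D: refs=null A, marked=A C D
Mark F: refs=F, marked=A C D F
Unmarked (collected): B E G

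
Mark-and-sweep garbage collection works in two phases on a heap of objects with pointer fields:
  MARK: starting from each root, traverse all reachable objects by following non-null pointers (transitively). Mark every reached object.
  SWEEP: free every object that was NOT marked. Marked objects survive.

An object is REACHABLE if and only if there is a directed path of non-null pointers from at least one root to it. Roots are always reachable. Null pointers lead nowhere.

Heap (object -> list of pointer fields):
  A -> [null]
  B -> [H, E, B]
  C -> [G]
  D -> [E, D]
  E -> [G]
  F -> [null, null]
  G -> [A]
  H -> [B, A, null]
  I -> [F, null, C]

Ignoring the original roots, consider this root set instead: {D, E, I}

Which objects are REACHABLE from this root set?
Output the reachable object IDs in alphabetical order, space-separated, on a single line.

Roots: D E I
Mark D: refs=E D, marked=D
Mark E: refs=G, marked=D E
Mark I: refs=F null C, marked=D E I
Mark G: refs=A, marked=D E G I
Mark F: refs=null null, marked=D E F G I
Mark C: refs=G, marked=C D E F G I
Mark A: refs=null, marked=A C D E F G I
Unmarked (collected): B H

Answer: A C D E F G I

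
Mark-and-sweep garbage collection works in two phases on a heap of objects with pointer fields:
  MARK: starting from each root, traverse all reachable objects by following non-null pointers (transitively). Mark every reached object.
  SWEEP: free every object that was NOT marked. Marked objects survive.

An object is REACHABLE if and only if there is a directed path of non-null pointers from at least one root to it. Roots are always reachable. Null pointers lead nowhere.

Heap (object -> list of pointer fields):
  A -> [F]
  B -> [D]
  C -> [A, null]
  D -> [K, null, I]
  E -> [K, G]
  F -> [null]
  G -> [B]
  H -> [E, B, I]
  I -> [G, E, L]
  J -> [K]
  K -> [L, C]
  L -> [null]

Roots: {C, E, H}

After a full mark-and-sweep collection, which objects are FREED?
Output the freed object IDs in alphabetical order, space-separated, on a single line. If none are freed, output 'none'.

Answer: J

Derivation:
Roots: C E H
Mark C: refs=A null, marked=C
Mark E: refs=K G, marked=C E
Mark H: refs=E B I, marked=C E H
Mark A: refs=F, marked=A C E H
Mark K: refs=L C, marked=A C E H K
Mark G: refs=B, marked=A C E G H K
Mark B: refs=D, marked=A B C E G H K
Mark I: refs=G E L, marked=A B C E G H I K
Mark F: refs=null, marked=A B C E F G H I K
Mark L: refs=null, marked=A B C E F G H I K L
Mark D: refs=K null I, marked=A B C D E F G H I K L
Unmarked (collected): J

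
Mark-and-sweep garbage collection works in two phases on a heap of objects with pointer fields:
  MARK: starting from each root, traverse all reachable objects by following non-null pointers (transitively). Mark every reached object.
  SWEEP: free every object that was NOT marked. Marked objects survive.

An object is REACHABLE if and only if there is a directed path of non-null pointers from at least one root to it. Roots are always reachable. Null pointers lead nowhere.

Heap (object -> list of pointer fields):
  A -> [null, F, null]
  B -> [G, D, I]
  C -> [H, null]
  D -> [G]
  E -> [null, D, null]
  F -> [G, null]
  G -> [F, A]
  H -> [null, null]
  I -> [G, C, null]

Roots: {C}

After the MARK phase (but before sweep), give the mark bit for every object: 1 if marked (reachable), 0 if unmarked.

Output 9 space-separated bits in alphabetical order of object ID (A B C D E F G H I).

Roots: C
Mark C: refs=H null, marked=C
Mark H: refs=null null, marked=C H
Unmarked (collected): A B D E F G I

Answer: 0 0 1 0 0 0 0 1 0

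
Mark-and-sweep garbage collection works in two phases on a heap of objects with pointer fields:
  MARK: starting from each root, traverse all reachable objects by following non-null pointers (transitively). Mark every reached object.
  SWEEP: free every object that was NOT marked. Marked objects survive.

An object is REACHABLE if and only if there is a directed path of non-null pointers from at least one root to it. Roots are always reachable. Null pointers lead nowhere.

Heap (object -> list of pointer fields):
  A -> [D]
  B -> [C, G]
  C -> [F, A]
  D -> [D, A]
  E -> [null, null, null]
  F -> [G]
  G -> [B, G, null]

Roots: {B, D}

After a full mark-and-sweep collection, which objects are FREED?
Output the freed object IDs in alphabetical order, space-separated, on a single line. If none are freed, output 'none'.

Answer: E

Derivation:
Roots: B D
Mark B: refs=C G, marked=B
Mark D: refs=D A, marked=B D
Mark C: refs=F A, marked=B C D
Mark G: refs=B G null, marked=B C D G
Mark A: refs=D, marked=A B C D G
Mark F: refs=G, marked=A B C D F G
Unmarked (collected): E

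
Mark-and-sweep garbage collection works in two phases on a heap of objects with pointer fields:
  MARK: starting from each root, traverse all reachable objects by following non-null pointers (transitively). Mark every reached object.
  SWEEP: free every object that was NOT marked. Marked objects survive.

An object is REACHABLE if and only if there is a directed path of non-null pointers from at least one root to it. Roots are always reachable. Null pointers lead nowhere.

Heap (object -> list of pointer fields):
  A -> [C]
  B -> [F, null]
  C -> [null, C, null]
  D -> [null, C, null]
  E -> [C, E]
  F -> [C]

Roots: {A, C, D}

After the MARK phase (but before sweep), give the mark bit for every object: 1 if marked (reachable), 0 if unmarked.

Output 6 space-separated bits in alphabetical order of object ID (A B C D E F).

Roots: A C D
Mark A: refs=C, marked=A
Mark C: refs=null C null, marked=A C
Mark D: refs=null C null, marked=A C D
Unmarked (collected): B E F

Answer: 1 0 1 1 0 0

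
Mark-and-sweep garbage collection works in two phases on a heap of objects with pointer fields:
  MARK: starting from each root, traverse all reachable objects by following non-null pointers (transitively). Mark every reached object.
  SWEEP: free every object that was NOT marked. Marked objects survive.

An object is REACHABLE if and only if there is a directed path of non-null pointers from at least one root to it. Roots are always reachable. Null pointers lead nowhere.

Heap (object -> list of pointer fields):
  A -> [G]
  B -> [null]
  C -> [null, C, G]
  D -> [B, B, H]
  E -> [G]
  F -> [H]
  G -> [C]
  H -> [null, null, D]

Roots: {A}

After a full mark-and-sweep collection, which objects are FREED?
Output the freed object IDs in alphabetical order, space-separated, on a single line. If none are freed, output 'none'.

Roots: A
Mark A: refs=G, marked=A
Mark G: refs=C, marked=A G
Mark C: refs=null C G, marked=A C G
Unmarked (collected): B D E F H

Answer: B D E F H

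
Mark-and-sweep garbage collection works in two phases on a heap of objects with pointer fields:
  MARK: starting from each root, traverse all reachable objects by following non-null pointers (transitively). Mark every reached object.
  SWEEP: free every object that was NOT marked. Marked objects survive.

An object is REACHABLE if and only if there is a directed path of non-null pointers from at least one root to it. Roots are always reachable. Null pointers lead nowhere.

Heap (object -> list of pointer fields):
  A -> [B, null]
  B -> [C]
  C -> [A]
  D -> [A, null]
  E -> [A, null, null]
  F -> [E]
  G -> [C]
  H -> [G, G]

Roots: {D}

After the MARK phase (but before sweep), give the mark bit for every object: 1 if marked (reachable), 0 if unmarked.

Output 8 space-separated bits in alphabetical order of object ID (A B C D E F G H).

Roots: D
Mark D: refs=A null, marked=D
Mark A: refs=B null, marked=A D
Mark B: refs=C, marked=A B D
Mark C: refs=A, marked=A B C D
Unmarked (collected): E F G H

Answer: 1 1 1 1 0 0 0 0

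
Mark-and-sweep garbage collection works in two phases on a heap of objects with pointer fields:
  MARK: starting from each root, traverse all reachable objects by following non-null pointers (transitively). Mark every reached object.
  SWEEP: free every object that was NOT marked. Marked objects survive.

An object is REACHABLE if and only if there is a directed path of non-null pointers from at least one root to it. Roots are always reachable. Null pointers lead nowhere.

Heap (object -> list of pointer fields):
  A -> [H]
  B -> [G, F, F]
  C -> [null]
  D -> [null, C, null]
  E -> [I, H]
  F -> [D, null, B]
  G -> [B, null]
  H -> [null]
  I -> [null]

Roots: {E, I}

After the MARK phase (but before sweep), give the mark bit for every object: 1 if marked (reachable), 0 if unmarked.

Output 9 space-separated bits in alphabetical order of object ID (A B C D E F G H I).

Roots: E I
Mark E: refs=I H, marked=E
Mark I: refs=null, marked=E I
Mark H: refs=null, marked=E H I
Unmarked (collected): A B C D F G

Answer: 0 0 0 0 1 0 0 1 1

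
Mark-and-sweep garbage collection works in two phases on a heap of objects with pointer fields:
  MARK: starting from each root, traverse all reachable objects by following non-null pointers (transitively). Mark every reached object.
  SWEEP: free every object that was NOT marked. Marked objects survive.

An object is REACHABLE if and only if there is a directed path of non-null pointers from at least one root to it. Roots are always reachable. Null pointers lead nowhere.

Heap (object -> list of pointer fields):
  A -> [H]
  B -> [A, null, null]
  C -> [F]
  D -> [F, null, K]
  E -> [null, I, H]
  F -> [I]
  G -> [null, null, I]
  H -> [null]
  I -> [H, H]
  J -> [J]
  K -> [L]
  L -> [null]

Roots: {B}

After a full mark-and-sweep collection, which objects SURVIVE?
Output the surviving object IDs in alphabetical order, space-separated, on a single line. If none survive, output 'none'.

Roots: B
Mark B: refs=A null null, marked=B
Mark A: refs=H, marked=A B
Mark H: refs=null, marked=A B H
Unmarked (collected): C D E F G I J K L

Answer: A B H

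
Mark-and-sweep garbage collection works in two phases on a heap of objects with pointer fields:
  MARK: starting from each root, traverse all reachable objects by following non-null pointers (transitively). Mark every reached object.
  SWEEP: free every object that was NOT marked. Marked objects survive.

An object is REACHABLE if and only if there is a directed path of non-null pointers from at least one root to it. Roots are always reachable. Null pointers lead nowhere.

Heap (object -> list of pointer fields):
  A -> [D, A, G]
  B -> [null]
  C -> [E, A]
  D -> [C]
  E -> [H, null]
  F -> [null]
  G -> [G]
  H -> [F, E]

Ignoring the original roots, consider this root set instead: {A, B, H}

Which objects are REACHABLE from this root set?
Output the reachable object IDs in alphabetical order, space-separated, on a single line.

Roots: A B H
Mark A: refs=D A G, marked=A
Mark B: refs=null, marked=A B
Mark H: refs=F E, marked=A B H
Mark D: refs=C, marked=A B D H
Mark G: refs=G, marked=A B D G H
Mark F: refs=null, marked=A B D F G H
Mark E: refs=H null, marked=A B D E F G H
Mark C: refs=E A, marked=A B C D E F G H
Unmarked (collected): (none)

Answer: A B C D E F G H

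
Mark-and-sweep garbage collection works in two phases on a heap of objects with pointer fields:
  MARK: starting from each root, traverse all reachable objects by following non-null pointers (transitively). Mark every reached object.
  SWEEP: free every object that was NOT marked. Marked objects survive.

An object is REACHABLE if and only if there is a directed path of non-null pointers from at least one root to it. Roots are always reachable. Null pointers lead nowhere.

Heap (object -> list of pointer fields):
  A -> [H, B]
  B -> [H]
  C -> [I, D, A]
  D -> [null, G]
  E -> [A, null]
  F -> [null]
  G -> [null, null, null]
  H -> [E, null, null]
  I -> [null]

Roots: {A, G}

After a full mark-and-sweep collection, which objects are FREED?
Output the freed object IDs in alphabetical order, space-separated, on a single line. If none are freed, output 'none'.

Roots: A G
Mark A: refs=H B, marked=A
Mark G: refs=null null null, marked=A G
Mark H: refs=E null null, marked=A G H
Mark B: refs=H, marked=A B G H
Mark E: refs=A null, marked=A B E G H
Unmarked (collected): C D F I

Answer: C D F I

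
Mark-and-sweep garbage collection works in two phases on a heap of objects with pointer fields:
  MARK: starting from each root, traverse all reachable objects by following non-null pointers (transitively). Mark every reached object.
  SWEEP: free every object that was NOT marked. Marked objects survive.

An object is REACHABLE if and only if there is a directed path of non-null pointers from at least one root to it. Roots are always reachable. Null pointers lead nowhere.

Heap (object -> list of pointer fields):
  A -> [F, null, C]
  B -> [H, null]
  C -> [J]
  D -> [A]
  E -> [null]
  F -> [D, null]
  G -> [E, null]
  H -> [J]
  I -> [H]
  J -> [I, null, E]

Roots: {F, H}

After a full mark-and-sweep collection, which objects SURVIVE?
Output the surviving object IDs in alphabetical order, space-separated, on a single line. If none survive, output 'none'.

Roots: F H
Mark F: refs=D null, marked=F
Mark H: refs=J, marked=F H
Mark D: refs=A, marked=D F H
Mark J: refs=I null E, marked=D F H J
Mark A: refs=F null C, marked=A D F H J
Mark I: refs=H, marked=A D F H I J
Mark E: refs=null, marked=A D E F H I J
Mark C: refs=J, marked=A C D E F H I J
Unmarked (collected): B G

Answer: A C D E F H I J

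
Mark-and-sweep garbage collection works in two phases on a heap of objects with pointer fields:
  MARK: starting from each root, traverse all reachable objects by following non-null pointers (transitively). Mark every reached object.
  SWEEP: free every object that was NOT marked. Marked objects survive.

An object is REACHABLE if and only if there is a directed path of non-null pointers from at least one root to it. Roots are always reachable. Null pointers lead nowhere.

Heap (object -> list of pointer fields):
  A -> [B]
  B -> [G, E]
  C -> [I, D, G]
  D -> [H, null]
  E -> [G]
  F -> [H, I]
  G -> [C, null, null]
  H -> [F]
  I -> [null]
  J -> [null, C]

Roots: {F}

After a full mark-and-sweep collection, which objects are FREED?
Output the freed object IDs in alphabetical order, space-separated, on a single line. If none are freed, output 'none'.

Roots: F
Mark F: refs=H I, marked=F
Mark H: refs=F, marked=F H
Mark I: refs=null, marked=F H I
Unmarked (collected): A B C D E G J

Answer: A B C D E G J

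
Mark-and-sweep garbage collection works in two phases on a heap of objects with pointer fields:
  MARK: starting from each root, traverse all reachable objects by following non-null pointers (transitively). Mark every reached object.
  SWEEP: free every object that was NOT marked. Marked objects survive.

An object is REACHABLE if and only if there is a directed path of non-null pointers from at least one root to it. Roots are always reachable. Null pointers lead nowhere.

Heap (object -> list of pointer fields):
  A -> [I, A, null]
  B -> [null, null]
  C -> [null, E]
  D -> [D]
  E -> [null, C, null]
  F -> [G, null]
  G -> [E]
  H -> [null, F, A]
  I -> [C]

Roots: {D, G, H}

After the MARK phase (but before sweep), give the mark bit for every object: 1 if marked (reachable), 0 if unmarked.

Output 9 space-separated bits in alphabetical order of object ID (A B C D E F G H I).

Roots: D G H
Mark D: refs=D, marked=D
Mark G: refs=E, marked=D G
Mark H: refs=null F A, marked=D G H
Mark E: refs=null C null, marked=D E G H
Mark F: refs=G null, marked=D E F G H
Mark A: refs=I A null, marked=A D E F G H
Mark C: refs=null E, marked=A C D E F G H
Mark I: refs=C, marked=A C D E F G H I
Unmarked (collected): B

Answer: 1 0 1 1 1 1 1 1 1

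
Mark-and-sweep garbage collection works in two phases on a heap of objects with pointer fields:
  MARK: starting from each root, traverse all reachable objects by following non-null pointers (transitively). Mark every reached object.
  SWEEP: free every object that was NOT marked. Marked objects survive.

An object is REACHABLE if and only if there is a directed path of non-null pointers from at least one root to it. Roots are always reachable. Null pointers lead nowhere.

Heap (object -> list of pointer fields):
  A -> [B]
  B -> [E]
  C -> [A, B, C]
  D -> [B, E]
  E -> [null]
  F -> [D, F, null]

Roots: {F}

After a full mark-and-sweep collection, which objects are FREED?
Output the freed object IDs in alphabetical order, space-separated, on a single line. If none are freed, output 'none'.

Answer: A C

Derivation:
Roots: F
Mark F: refs=D F null, marked=F
Mark D: refs=B E, marked=D F
Mark B: refs=E, marked=B D F
Mark E: refs=null, marked=B D E F
Unmarked (collected): A C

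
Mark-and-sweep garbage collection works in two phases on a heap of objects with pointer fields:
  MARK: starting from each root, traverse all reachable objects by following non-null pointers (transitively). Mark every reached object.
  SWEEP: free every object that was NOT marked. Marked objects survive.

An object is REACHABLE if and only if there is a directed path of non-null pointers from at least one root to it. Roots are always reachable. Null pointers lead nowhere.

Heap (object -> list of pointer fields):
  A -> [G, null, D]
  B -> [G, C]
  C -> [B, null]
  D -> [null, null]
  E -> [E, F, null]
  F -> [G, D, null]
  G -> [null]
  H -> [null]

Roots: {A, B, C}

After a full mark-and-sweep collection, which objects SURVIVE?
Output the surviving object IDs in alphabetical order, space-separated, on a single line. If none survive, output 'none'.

Answer: A B C D G

Derivation:
Roots: A B C
Mark A: refs=G null D, marked=A
Mark B: refs=G C, marked=A B
Mark C: refs=B null, marked=A B C
Mark G: refs=null, marked=A B C G
Mark D: refs=null null, marked=A B C D G
Unmarked (collected): E F H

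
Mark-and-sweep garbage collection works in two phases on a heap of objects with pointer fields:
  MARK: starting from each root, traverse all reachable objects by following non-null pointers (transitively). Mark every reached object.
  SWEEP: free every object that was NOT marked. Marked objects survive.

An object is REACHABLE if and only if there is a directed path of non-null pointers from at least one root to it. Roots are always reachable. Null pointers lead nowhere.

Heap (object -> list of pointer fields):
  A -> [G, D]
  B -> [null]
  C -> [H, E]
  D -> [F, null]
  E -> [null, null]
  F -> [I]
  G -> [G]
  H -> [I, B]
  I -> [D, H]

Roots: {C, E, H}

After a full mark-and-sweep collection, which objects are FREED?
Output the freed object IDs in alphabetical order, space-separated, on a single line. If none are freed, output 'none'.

Answer: A G

Derivation:
Roots: C E H
Mark C: refs=H E, marked=C
Mark E: refs=null null, marked=C E
Mark H: refs=I B, marked=C E H
Mark I: refs=D H, marked=C E H I
Mark B: refs=null, marked=B C E H I
Mark D: refs=F null, marked=B C D E H I
Mark F: refs=I, marked=B C D E F H I
Unmarked (collected): A G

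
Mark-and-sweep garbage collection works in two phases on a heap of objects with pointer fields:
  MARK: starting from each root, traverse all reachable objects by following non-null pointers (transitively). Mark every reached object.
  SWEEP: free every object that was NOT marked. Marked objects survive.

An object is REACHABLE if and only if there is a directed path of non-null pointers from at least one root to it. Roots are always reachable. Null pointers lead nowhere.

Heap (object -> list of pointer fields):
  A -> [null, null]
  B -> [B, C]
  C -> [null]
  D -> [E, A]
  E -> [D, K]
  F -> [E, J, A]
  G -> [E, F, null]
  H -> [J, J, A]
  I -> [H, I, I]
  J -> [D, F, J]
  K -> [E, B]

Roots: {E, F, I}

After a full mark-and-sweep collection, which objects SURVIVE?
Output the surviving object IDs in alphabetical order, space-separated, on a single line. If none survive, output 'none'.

Answer: A B C D E F H I J K

Derivation:
Roots: E F I
Mark E: refs=D K, marked=E
Mark F: refs=E J A, marked=E F
Mark I: refs=H I I, marked=E F I
Mark D: refs=E A, marked=D E F I
Mark K: refs=E B, marked=D E F I K
Mark J: refs=D F J, marked=D E F I J K
Mark A: refs=null null, marked=A D E F I J K
Mark H: refs=J J A, marked=A D E F H I J K
Mark B: refs=B C, marked=A B D E F H I J K
Mark C: refs=null, marked=A B C D E F H I J K
Unmarked (collected): G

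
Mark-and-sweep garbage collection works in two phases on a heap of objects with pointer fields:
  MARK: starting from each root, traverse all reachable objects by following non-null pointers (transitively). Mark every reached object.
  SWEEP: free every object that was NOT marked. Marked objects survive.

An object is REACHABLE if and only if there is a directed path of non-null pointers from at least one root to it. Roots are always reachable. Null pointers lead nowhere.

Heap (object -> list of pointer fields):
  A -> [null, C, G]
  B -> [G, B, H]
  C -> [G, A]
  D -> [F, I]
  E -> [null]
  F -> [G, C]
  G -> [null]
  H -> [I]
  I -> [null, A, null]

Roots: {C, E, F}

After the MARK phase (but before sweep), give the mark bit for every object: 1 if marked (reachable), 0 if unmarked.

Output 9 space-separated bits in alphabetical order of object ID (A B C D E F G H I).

Answer: 1 0 1 0 1 1 1 0 0

Derivation:
Roots: C E F
Mark C: refs=G A, marked=C
Mark E: refs=null, marked=C E
Mark F: refs=G C, marked=C E F
Mark G: refs=null, marked=C E F G
Mark A: refs=null C G, marked=A C E F G
Unmarked (collected): B D H I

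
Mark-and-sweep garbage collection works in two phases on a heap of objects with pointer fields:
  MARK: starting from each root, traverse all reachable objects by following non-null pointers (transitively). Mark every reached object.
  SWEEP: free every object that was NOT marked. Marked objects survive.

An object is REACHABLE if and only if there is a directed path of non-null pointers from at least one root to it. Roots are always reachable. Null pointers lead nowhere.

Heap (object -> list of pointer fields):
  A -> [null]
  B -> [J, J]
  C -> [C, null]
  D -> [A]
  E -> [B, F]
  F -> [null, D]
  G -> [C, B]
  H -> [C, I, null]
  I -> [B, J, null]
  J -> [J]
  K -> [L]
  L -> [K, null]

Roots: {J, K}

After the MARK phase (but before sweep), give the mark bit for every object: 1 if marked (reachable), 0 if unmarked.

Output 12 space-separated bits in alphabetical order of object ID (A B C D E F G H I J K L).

Roots: J K
Mark J: refs=J, marked=J
Mark K: refs=L, marked=J K
Mark L: refs=K null, marked=J K L
Unmarked (collected): A B C D E F G H I

Answer: 0 0 0 0 0 0 0 0 0 1 1 1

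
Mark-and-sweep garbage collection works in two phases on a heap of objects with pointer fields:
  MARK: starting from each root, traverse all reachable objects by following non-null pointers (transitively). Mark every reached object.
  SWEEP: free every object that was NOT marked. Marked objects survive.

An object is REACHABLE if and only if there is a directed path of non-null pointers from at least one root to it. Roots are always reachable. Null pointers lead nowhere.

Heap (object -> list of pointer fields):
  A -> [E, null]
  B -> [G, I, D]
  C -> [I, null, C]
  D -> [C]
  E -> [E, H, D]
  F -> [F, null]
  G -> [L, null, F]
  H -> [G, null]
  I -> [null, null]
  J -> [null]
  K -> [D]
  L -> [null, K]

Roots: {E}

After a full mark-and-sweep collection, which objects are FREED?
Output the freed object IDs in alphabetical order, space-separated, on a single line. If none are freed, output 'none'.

Answer: A B J

Derivation:
Roots: E
Mark E: refs=E H D, marked=E
Mark H: refs=G null, marked=E H
Mark D: refs=C, marked=D E H
Mark G: refs=L null F, marked=D E G H
Mark C: refs=I null C, marked=C D E G H
Mark L: refs=null K, marked=C D E G H L
Mark F: refs=F null, marked=C D E F G H L
Mark I: refs=null null, marked=C D E F G H I L
Mark K: refs=D, marked=C D E F G H I K L
Unmarked (collected): A B J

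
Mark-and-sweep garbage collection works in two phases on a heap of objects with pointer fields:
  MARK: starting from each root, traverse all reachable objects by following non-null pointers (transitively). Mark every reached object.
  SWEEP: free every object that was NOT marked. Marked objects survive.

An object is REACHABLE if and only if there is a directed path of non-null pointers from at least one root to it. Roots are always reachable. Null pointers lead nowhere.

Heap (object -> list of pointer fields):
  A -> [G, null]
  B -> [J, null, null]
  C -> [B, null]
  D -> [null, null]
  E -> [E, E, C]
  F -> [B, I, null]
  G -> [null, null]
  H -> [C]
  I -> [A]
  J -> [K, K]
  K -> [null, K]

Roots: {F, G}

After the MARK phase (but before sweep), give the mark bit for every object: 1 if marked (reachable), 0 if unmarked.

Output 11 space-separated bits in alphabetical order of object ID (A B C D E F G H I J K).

Roots: F G
Mark F: refs=B I null, marked=F
Mark G: refs=null null, marked=F G
Mark B: refs=J null null, marked=B F G
Mark I: refs=A, marked=B F G I
Mark J: refs=K K, marked=B F G I J
Mark A: refs=G null, marked=A B F G I J
Mark K: refs=null K, marked=A B F G I J K
Unmarked (collected): C D E H

Answer: 1 1 0 0 0 1 1 0 1 1 1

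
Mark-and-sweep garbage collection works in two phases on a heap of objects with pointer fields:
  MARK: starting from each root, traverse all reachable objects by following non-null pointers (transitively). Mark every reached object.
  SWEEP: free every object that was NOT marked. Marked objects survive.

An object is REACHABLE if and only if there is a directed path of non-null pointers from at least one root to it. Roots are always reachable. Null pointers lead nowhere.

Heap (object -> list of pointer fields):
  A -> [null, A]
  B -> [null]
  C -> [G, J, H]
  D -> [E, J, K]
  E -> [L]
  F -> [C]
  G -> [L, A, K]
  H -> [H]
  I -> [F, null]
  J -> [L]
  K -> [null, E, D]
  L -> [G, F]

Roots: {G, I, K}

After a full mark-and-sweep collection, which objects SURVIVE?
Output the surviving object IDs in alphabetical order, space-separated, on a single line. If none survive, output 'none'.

Answer: A C D E F G H I J K L

Derivation:
Roots: G I K
Mark G: refs=L A K, marked=G
Mark I: refs=F null, marked=G I
Mark K: refs=null E D, marked=G I K
Mark L: refs=G F, marked=G I K L
Mark A: refs=null A, marked=A G I K L
Mark F: refs=C, marked=A F G I K L
Mark E: refs=L, marked=A E F G I K L
Mark D: refs=E J K, marked=A D E F G I K L
Mark C: refs=G J H, marked=A C D E F G I K L
Mark J: refs=L, marked=A C D E F G I J K L
Mark H: refs=H, marked=A C D E F G H I J K L
Unmarked (collected): B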